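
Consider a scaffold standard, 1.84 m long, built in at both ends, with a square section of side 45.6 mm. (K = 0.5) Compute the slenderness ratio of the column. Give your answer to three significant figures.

I = a⁴/12 = 45.6⁴/12 = 3.603×10^5 mm⁴
A = 2.079×10^3 mm²;  r_min = √(I/A) = √(3.603×10^5/2.079×10^3) = 13.16 mm
L_e = K·L = 0.5 × 1.84 m = 0.9200 m = 920.00 mm
λ = L_e / r_min = 920.00 / 13.16 = 69.9

λ ≈ 69.9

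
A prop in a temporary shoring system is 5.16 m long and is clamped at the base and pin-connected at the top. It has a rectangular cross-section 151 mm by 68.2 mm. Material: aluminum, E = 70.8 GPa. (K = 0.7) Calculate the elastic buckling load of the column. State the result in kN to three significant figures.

Buckling occurs about the weak axis: I_min = h·b³/12 with b = 68.2 mm (the shorter side).
I_min = 151×68.2³/12 = 3.992×10^6 mm⁴
I = 3.992×10^6 mm⁴ = 3.992×10^-6 m⁴
Effective length L_e = K·L = 0.7 × 5.16 = 3.612 m
P_cr = π²EI / L_e² = π² × 70.8×10⁹ × 3.992×10^-6 / 3.612² = 2.138×10^5 N

P_cr ≈ 214 kN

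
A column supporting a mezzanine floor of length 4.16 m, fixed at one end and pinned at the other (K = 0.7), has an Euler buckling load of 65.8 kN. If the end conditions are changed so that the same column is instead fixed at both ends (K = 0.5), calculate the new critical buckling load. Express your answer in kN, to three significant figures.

P_cr ∝ 1/K², so P_cr,new = P_cr,old × (K_old/K_new)² = 65.8 × (0.7/0.5)²
= 65.8 × 1.960 = 129 kN

P_cr ≈ 129 kN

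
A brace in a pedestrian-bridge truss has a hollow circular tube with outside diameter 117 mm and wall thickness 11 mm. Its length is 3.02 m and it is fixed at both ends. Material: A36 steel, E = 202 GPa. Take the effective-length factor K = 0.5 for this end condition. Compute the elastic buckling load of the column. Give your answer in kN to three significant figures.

P_cr ≈ 4550 kN

Inner diameter d_i = 117 − 2×11 = 95.00 mm
I = π(d_o⁴ − d_i⁴)/64 = π(117⁴ − 95.00⁴)/64 = 5.200×10^6 mm⁴
I = 5.200×10^6 mm⁴ = 5.200×10^-6 m⁴
Effective length L_e = K·L = 0.5 × 3.02 = 1.510 m
P_cr = π²EI / L_e² = π² × 202×10⁹ × 5.200×10^-6 / 1.510² = 4.547×10^6 N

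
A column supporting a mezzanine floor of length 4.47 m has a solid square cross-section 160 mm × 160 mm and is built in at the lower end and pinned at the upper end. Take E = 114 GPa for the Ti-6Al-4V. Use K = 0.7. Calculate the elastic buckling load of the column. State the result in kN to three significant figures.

P_cr ≈ 6280 kN

I = a⁴/12 = 160⁴/12 = 5.461×10^7 mm⁴
I = 5.461×10^7 mm⁴ = 5.461×10^-5 m⁴
Effective length L_e = K·L = 0.7 × 4.47 = 3.129 m
P_cr = π²EI / L_e² = π² × 114×10⁹ × 5.461×10^-5 / 3.129² = 6.276×10^6 N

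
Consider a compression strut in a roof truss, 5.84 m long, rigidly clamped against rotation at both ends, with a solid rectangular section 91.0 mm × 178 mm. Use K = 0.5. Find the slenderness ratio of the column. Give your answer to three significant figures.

For a rectangle r_min = b/√12 = 91.0/√12 = 26.27 mm
L_e = K·L = 0.5 × 5.84 m = 2.920 m = 2920.0 mm
λ = L_e / r_min = 2920.0 / 26.27 = 111

λ ≈ 111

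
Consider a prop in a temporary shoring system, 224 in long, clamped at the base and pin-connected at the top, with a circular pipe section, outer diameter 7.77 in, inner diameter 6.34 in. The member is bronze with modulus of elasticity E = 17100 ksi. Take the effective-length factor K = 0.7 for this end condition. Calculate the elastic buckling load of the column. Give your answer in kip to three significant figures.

P_cr ≈ 684 kip

d_o = 7.77 in, d_i = 6.34 in
I = π(d_o⁴ − d_i⁴)/64 = π(7.77⁴ − 6.340⁴)/64 = 99.61 in⁴
Effective length L_e = K·L = 0.7 × 224 = 156.8 in
P_cr = π²EI / L_e² = π² × 17100×10³ × 99.61 / 156.8² = 6.838×10^5 lb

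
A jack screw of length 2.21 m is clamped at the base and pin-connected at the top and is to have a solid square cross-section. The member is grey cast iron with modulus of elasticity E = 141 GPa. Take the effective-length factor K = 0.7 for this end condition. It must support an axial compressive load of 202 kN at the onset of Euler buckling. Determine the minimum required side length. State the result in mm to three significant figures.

a ≈ 45.2 mm

L_e = K·L = 0.7 × 2.21 = 1.547 m
Required I = P_cr·L_e²/(π²E) = 2.020×10^5 × 1.547² / (π² × 1.41×10^11) = 3.474×10^-7 m⁴
I_req = 3.474×10^5 mm⁴
Solid square: I = a⁴/12  ⇒  a = (12I)^(1/4) = (12×3.474×10^5)^(1/4) = 45.2 mm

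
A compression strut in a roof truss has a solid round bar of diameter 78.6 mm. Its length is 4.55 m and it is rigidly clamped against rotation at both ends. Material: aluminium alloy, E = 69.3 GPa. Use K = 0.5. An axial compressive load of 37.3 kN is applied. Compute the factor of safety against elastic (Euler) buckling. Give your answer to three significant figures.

I = πd⁴/64 = π×78.6⁴/64 = 1.874×10^6 mm⁴
I = 1.874×10^6 mm⁴ = 1.874×10^-6 m⁴
Effective length L_e = K·L = 0.5 × 4.55 = 2.275 m
P_cr = π²EI / L_e² = π² × 69.3×10⁹ × 1.874×10^-6 / 2.275² = 2.476×10^5 N
Factor of safety n = P_cr / P = 247.59 / 37.3 = 6.64

n ≈ 6.64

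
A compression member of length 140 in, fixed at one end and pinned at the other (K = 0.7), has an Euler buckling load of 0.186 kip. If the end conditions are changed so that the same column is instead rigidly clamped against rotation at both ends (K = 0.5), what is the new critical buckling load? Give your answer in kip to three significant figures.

P_cr ≈ 0.365 kip

P_cr ∝ 1/K², so P_cr,new = P_cr,old × (K_old/K_new)² = 0.186 × (0.7/0.5)²
= 0.186 × 1.960 = 0.365 kip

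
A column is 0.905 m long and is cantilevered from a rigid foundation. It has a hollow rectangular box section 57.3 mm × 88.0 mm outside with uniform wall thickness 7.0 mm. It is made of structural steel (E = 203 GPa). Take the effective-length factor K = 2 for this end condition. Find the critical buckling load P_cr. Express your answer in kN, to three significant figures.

Inner dimensions: h_i = 88.0 − 2×7.0 = 74.00 mm, b_i = 57.3 − 2×7.0 = 43.30 mm
Weak-axis I_min = (h_o·b_o³ − h_i·b_i³)/12 with b_o = 57.3, b_i = 43.30 mm (shorter outer/inner sides).
I_min = (88.0×57.3³ − 74.00×43.30³)/12 = 8.790×10^5 mm⁴
I = 8.790×10^5 mm⁴ = 8.790×10^-7 m⁴
Effective length L_e = K·L = 2 × 0.905 = 1.810 m
P_cr = π²EI / L_e² = π² × 203×10⁹ × 8.790×10^-7 / 1.810² = 5.376×10^5 N

P_cr ≈ 538 kN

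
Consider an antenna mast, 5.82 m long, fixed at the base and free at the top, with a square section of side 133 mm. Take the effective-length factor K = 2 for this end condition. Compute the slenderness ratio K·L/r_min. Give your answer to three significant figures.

For a square r = a/√12 = 133/√12 = 38.39 mm
L_e = K·L = 2 × 5.82 m = 11.64 m = 11640 mm
λ = L_e / r_min = 11640 / 38.39 = 303

λ ≈ 303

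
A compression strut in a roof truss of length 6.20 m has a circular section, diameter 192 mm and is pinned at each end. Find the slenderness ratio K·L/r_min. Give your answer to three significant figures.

λ ≈ 129

For a solid circle r = d/4 = 192/4 = 48.00 mm
L_e = K·L = 1 × 6.20 m = 6.200 m = 6200.0 mm
λ = L_e / r_min = 6200.0 / 48.00 = 129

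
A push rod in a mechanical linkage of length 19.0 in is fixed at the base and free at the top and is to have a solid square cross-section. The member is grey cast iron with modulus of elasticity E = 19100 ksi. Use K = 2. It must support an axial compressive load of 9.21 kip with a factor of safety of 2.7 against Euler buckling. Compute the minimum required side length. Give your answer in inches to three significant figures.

Required P_cr = n·P = 2.7 × 9.21 = 24.87 kip
L_e = K·L = 2 × 19.0 = 38.00 in
Required I = P_cr·L_e²/(π²E) = 2.487×10^4 × 38.00² / (π² × 1.91×10^7) = 0.1905 in⁴
Solid square: I = a⁴/12  ⇒  a = (12I)^(1/4) = (12×0.1905)^(1/4) = 1.23 in

a ≈ 1.23 in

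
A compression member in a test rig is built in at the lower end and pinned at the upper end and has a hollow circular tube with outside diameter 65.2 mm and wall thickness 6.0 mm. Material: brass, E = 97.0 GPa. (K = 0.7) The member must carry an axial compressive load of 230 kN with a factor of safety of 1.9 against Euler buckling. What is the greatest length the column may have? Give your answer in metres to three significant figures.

Inner diameter d_i = 65.2 − 2×6.0 = 53.20 mm
I = π(d_o⁴ − d_i⁴)/64 = π(65.2⁴ − 53.20⁴)/64 = 4.939×10^5 mm⁴
I = 4.939×10^-7 m⁴
Required critical load P_cr = n·P = 1.9 × 230 = 437.0 kN = 4.370×10^5 N
From P_cr = π²EI/(K·L)²:  L = (1/K)·√(π²EI/P_cr) = (1/0.7)·√(π²×9.70×10^10×4.939×10^-7/4.370×10^5)
L = 1.49 m

L_max ≈ 1.49 m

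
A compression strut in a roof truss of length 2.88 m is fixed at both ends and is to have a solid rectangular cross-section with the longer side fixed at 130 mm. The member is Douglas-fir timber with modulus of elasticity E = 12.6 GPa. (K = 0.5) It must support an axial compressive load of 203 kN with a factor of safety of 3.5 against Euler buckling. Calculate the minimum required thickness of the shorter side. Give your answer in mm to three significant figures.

b ≈ 103 mm

Required P_cr = n·P = 3.5 × 203 = 710.5 kN
L_e = K·L = 0.5 × 2.88 = 1.440 m
Required I = P_cr·L_e²/(π²E) = 7.105×10^5 × 1.440² / (π² × 1.26×10^10) = 1.185×10^-5 m⁴
I_req = 1.185×10^7 mm⁴
Rectangle, weak axis: I_min = h·b³/12 with h = 130 mm fixed  ⇒  b = (12I/h)^(1/3) = 103 mm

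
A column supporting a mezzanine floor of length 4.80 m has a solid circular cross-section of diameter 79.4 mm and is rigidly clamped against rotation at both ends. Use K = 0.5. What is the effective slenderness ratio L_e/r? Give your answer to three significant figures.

For a solid circle r = d/4 = 79.4/4 = 19.85 mm
L_e = K·L = 0.5 × 4.80 m = 2.400 m = 2400.0 mm
λ = L_e / r_min = 2400.0 / 19.85 = 121

λ ≈ 121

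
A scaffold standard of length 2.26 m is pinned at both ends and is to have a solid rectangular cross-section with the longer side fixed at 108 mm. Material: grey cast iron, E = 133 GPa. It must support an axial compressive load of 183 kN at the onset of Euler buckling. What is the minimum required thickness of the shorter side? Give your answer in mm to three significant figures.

b ≈ 42.9 mm

L_e = K·L = 1 × 2.26 = 2.260 m
Required I = P_cr·L_e²/(π²E) = 1.830×10^5 × 2.260² / (π² × 1.33×10^11) = 7.121×10^-7 m⁴
I_req = 7.121×10^5 mm⁴
Rectangle, weak axis: I_min = h·b³/12 with h = 108 mm fixed  ⇒  b = (12I/h)^(1/3) = 42.9 mm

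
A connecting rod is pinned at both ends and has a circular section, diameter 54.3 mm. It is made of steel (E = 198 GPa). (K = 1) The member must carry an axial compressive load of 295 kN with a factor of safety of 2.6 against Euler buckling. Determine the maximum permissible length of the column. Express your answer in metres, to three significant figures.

L_max ≈ 1.04 m

I = πd⁴/64 = π×54.3⁴/64 = 4.267×10^5 mm⁴
I = 4.267×10^-7 m⁴
Required critical load P_cr = n·P = 2.6 × 295 = 767.0 kN = 7.670×10^5 N
From P_cr = π²EI/(K·L)²:  L = (1/K)·√(π²EI/P_cr) = (1/1)·√(π²×1.98×10^11×4.267×10^-7/7.670×10^5)
L = 1.04 m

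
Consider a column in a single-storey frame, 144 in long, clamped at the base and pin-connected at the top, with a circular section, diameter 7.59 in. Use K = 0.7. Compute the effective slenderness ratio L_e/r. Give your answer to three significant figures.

λ ≈ 53.1

For a solid circle r = d/4 = 7.59/4 = 1.898 in
L_e = K·L = 0.7 × 144 = 100.8 in
λ = L_e / r_min = 100.80 / 1.898 = 53.1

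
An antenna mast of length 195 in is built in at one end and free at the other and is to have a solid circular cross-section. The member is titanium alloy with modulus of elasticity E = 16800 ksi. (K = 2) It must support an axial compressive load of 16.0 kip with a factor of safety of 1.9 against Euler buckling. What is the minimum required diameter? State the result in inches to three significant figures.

d ≈ 4.88 in

Required P_cr = n·P = 1.9 × 16.0 = 30.40 kip
L_e = K·L = 2 × 195 = 390.0 in
Required I = P_cr·L_e²/(π²E) = 3.040×10^4 × 390.0² / (π² × 1.68×10^7) = 27.89 in⁴
Solid circle: I = πd⁴/64  ⇒  d = (64I/π)^(1/4) = (64×27.89/π)^(1/4) = 4.88 in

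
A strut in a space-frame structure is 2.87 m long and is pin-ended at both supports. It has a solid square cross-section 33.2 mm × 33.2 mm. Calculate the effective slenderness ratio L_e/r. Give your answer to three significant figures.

I = a⁴/12 = 33.2⁴/12 = 1.012×10^5 mm⁴
A = 1.102×10^3 mm²;  r_min = √(I/A) = √(1.012×10^5/1.102×10^3) = 9.584 mm
L_e = K·L = 1 × 2.87 m = 2.870 m = 2870.0 mm
λ = L_e / r_min = 2870.0 / 9.584 = 299

λ ≈ 299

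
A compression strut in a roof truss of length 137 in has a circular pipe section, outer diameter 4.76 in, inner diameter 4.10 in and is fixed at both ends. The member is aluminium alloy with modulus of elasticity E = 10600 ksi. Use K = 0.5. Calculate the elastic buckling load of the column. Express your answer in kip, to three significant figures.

d_o = 4.76 in, d_i = 4.10 in
I = π(d_o⁴ − d_i⁴)/64 = π(4.76⁴ − 4.100⁴)/64 = 11.33 in⁴
Effective length L_e = K·L = 0.5 × 137 = 68.50 in
P_cr = π²EI / L_e² = π² × 10600×10³ × 11.33 / 68.50² = 2.526×10^5 lb

P_cr ≈ 253 kip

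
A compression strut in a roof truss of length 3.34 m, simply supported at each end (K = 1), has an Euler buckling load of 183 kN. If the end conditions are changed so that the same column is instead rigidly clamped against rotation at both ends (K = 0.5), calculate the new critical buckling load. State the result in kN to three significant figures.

P_cr ∝ 1/K², so P_cr,new = P_cr,old × (K_old/K_new)² = 183 × (1/0.5)²
= 183 × 4.000 = 732 kN

P_cr ≈ 732 kN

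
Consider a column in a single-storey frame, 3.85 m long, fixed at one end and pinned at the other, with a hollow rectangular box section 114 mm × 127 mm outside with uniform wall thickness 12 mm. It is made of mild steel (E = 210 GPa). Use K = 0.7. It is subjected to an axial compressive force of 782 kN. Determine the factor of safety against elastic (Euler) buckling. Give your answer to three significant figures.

n ≈ 3.44

Inner dimensions: h_i = 127 − 2×12 = 103.0 mm, b_i = 114 − 2×12 = 90.00 mm
Weak-axis I_min = (h_o·b_o³ − h_i·b_i³)/12 with b_o = 114, b_i = 90.00 mm (shorter outer/inner sides).
I_min = (127×114³ − 103.0×90.00³)/12 = 9.422×10^6 mm⁴
I = 9.422×10^6 mm⁴ = 9.422×10^-6 m⁴
Effective length L_e = K·L = 0.7 × 3.85 = 2.695 m
P_cr = π²EI / L_e² = π² × 210×10⁹ × 9.422×10^-6 / 2.695² = 2.689×10^6 N
Factor of safety n = P_cr / P = 2688.8 / 782 = 3.44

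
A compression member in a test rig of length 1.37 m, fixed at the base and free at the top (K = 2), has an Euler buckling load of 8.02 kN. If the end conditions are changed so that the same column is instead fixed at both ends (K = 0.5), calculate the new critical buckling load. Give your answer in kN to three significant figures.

P_cr ≈ 128 kN

P_cr ∝ 1/K², so P_cr,new = P_cr,old × (K_old/K_new)² = 8.02 × (2/0.5)²
= 8.02 × 16.00 = 128 kN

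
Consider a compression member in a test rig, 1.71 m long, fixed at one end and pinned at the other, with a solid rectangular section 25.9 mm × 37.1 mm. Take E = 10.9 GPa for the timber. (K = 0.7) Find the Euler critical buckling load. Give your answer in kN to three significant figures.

P_cr ≈ 4.03 kN

Buckling occurs about the weak axis: I_min = h·b³/12 with b = 25.9 mm (the shorter side).
I_min = 37.1×25.9³/12 = 5.371×10^4 mm⁴
I = 5.371×10^4 mm⁴ = 5.371×10^-8 m⁴
Effective length L_e = K·L = 0.7 × 1.71 = 1.197 m
P_cr = π²EI / L_e² = π² × 10.9×10⁹ × 5.371×10^-8 / 1.197² = 4.033×10^3 N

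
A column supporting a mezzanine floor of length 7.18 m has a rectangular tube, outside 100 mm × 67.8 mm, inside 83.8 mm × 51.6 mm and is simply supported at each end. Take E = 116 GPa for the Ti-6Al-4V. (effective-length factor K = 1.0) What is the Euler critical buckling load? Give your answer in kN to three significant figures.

Weak-axis I_min = (h_o·b_o³ − h_i·b_i³)/12 with b_o = 67.8, b_i = 51.60 mm (shorter outer/inner sides).
I_min = (100×67.8³ − 83.80×51.60³)/12 = 1.638×10^6 mm⁴
I = 1.638×10^6 mm⁴ = 1.638×10^-6 m⁴
Effective length L_e = K·L = 1 × 7.18 = 7.180 m
P_cr = π²EI / L_e² = π² × 116×10⁹ × 1.638×10^-6 / 7.180² = 3.637×10^4 N

P_cr ≈ 36.4 kN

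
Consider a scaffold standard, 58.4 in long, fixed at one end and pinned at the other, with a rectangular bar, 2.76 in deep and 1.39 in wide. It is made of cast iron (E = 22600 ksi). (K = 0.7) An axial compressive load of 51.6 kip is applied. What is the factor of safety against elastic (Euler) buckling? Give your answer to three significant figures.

n ≈ 1.60

Buckling occurs about the weak axis: I_min = h·b³/12 with b = 1.39 in (the shorter side).
I_min = 2.76×1.39³/12 = 0.6177 in⁴
Effective length L_e = K·L = 0.7 × 58.4 = 40.88 in
P_cr = π²EI / L_e² = π² × 22600×10³ × 0.6177 / 40.88² = 8.244×10^4 lb
Factor of safety n = P_cr / P = 82.444 / 51.6 = 1.60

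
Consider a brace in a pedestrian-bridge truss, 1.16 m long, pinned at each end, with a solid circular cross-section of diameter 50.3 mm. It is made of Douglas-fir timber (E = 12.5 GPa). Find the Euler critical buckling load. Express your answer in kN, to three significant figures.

P_cr ≈ 28.8 kN

I = πd⁴/64 = π×50.3⁴/64 = 3.142×10^5 mm⁴
I = 3.142×10^5 mm⁴ = 3.142×10^-7 m⁴
Effective length L_e = K·L = 1 × 1.16 = 1.160 m
P_cr = π²EI / L_e² = π² × 12.5×10⁹ × 3.142×10^-7 / 1.160² = 2.881×10^4 N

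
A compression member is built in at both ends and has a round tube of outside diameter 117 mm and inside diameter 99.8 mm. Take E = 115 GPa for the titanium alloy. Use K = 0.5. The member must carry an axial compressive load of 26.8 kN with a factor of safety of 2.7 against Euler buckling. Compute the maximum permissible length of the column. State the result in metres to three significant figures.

d_o = 117 mm, d_i = 99.8 mm
I = π(d_o⁴ − d_i⁴)/64 = π(117⁴ − 99.80⁴)/64 = 4.329×10^6 mm⁴
I = 4.329×10^-6 m⁴
Required critical load P_cr = n·P = 2.7 × 26.8 = 72.36 kN = 7.236×10^4 N
From P_cr = π²EI/(K·L)²:  L = (1/K)·√(π²EI/P_cr) = (1/0.5)·√(π²×1.15×10^11×4.329×10^-6/7.236×10^4)
L = 16.5 m

L_max ≈ 16.5 m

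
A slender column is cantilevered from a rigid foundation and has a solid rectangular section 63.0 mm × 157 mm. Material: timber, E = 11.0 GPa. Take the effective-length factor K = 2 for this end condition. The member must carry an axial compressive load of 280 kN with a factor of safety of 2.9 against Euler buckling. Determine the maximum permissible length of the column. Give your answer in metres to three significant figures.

Buckling occurs about the weak axis: I_min = h·b³/12 with b = 63.0 mm (the shorter side).
I_min = 157×63.0³/12 = 3.271×10^6 mm⁴
I = 3.271×10^-6 m⁴
Required critical load P_cr = n·P = 2.9 × 280 = 812.0 kN = 8.120×10^5 N
From P_cr = π²EI/(K·L)²:  L = (1/K)·√(π²EI/P_cr) = (1/2)·√(π²×1.10×10^10×3.271×10^-6/8.120×10^5)
L = 0.331 m

L_max ≈ 0.331 m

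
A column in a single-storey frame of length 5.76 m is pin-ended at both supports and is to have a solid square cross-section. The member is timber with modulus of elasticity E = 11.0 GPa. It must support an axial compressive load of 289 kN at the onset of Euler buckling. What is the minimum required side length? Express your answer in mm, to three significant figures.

L_e = K·L = 1 × 5.76 = 5.760 m
Required I = P_cr·L_e²/(π²E) = 2.890×10^5 × 5.760² / (π² × 1.10×10^10) = 8.832×10^-5 m⁴
I_req = 8.832×10^7 mm⁴
Solid square: I = a⁴/12  ⇒  a = (12I)^(1/4) = (12×8.832×10^7)^(1/4) = 180 mm

a ≈ 180 mm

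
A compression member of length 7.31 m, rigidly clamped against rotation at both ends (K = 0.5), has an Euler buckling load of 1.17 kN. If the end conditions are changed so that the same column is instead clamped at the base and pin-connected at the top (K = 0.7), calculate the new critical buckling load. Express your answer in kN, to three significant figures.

P_cr ∝ 1/K², so P_cr,new = P_cr,old × (K_old/K_new)² = 1.17 × (0.5/0.7)²
= 1.17 × 0.5102 = 0.597 kN

P_cr ≈ 0.597 kN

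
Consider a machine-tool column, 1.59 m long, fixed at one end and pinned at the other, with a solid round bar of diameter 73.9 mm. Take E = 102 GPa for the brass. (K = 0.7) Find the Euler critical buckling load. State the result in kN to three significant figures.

P_cr ≈ 1190 kN

I = πd⁴/64 = π×73.9⁴/64 = 1.464×10^6 mm⁴
I = 1.464×10^6 mm⁴ = 1.464×10^-6 m⁴
Effective length L_e = K·L = 0.7 × 1.59 = 1.113 m
P_cr = π²EI / L_e² = π² × 102×10⁹ × 1.464×10^-6 / 1.113² = 1.190×10^6 N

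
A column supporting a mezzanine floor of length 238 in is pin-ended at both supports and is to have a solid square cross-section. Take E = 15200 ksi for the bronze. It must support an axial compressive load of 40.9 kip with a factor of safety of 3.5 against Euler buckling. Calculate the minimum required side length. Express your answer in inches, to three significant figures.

a ≈ 5.05 in

Required P_cr = n·P = 3.5 × 40.9 = 143.2 kip
L_e = K·L = 1 × 238 = 238.0 in
Required I = P_cr·L_e²/(π²E) = 1.431×10^5 × 238.0² / (π² × 1.52×10^7) = 54.05 in⁴
Solid square: I = a⁴/12  ⇒  a = (12I)^(1/4) = (12×54.05)^(1/4) = 5.05 in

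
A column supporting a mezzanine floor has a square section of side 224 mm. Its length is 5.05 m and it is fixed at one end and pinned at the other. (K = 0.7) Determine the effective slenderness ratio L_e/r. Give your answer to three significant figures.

I = a⁴/12 = 224⁴/12 = 2.098×10^8 mm⁴
A = 5.018×10^4 mm²;  r_min = √(I/A) = √(2.098×10^8/5.018×10^4) = 64.66 mm
L_e = K·L = 0.7 × 5.05 m = 3.535 m = 3535.0 mm
λ = L_e / r_min = 3535.0 / 64.66 = 54.7

λ ≈ 54.7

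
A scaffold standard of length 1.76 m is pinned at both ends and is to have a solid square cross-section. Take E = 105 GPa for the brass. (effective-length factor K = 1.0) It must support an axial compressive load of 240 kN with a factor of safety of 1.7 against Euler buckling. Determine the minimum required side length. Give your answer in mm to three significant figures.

a ≈ 61.9 mm

Required P_cr = n·P = 1.7 × 240 = 408.0 kN
L_e = K·L = 1 × 1.76 = 1.760 m
Required I = P_cr·L_e²/(π²E) = 4.080×10^5 × 1.760² / (π² × 1.05×10^11) = 1.220×10^-6 m⁴
I_req = 1.220×10^6 mm⁴
Solid square: I = a⁴/12  ⇒  a = (12I)^(1/4) = (12×1.220×10^6)^(1/4) = 61.9 mm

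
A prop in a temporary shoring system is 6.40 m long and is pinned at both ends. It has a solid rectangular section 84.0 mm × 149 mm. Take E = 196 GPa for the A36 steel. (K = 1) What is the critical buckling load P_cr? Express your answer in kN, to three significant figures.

Buckling occurs about the weak axis: I_min = h·b³/12 with b = 84.0 mm (the shorter side).
I_min = 149×84.0³/12 = 7.359×10^6 mm⁴
I = 7.359×10^6 mm⁴ = 7.359×10^-6 m⁴
Effective length L_e = K·L = 1 × 6.40 = 6.400 m
P_cr = π²EI / L_e² = π² × 196×10⁹ × 7.359×10^-6 / 6.400² = 3.476×10^5 N

P_cr ≈ 348 kN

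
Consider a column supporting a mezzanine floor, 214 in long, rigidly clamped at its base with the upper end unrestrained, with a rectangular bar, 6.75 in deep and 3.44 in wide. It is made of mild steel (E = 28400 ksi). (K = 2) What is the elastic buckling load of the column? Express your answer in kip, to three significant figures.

Buckling occurs about the weak axis: I_min = h·b³/12 with b = 3.44 in (the shorter side).
I_min = 6.75×3.44³/12 = 22.90 in⁴
Effective length L_e = K·L = 2 × 214 = 428.0 in
P_cr = π²EI / L_e² = π² × 28400×10³ × 22.90 / 428.0² = 3.504×10^4 lb

P_cr ≈ 35.0 kip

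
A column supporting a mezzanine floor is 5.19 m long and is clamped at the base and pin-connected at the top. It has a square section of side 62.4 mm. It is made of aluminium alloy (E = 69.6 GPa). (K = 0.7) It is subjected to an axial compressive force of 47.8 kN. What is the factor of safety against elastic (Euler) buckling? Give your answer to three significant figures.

n ≈ 1.38

I = a⁴/12 = 62.4⁴/12 = 1.263×10^6 mm⁴
I = 1.263×10^6 mm⁴ = 1.263×10^-6 m⁴
Effective length L_e = K·L = 0.7 × 5.19 = 3.633 m
P_cr = π²EI / L_e² = π² × 69.6×10⁹ × 1.263×10^-6 / 3.633² = 6.576×10^4 N
Factor of safety n = P_cr / P = 65.756 / 47.8 = 1.38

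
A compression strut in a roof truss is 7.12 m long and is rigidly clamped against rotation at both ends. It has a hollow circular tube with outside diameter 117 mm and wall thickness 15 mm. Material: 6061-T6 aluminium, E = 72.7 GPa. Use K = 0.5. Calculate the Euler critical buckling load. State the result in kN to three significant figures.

P_cr ≈ 362 kN

Inner diameter d_i = 117 − 2×15 = 87.00 mm
I = π(d_o⁴ − d_i⁴)/64 = π(117⁴ − 87.00⁴)/64 = 6.386×10^6 mm⁴
I = 6.386×10^6 mm⁴ = 6.386×10^-6 m⁴
Effective length L_e = K·L = 0.5 × 7.12 = 3.560 m
P_cr = π²EI / L_e² = π² × 72.7×10⁹ × 6.386×10^-6 / 3.560² = 3.616×10^5 N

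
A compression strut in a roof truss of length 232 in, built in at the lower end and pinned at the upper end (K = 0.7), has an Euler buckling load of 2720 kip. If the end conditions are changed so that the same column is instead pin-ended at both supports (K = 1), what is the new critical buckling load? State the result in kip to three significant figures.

P_cr ∝ 1/K², so P_cr,new = P_cr,old × (K_old/K_new)² = 2720 × (0.7/1)²
= 2720 × 0.4900 = 1330 kip

P_cr ≈ 1330 kip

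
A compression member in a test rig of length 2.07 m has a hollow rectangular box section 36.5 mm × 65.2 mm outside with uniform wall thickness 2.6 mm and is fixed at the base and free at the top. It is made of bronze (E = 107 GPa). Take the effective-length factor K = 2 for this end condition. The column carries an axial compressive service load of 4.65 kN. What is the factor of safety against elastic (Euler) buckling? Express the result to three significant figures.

n ≈ 1.47

Inner dimensions: h_i = 65.2 − 2×2.6 = 60.00 mm, b_i = 36.5 − 2×2.6 = 31.30 mm
Weak-axis I_min = (h_o·b_o³ − h_i·b_i³)/12 with b_o = 36.5, b_i = 31.30 mm (shorter outer/inner sides).
I_min = (65.2×36.5³ − 60.00×31.30³)/12 = 1.109×10^5 mm⁴
I = 1.109×10^5 mm⁴ = 1.109×10^-7 m⁴
Effective length L_e = K·L = 2 × 2.07 = 4.140 m
P_cr = π²EI / L_e² = π² × 107×10⁹ × 1.109×10^-7 / 4.140² = 6.832×10^3 N
Factor of safety n = P_cr / P = 6.8322 / 4.65 = 1.47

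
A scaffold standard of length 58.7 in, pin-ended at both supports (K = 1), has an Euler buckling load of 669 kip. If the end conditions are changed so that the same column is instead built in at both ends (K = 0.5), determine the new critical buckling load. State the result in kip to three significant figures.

P_cr ≈ 2680 kip

P_cr ∝ 1/K², so P_cr,new = P_cr,old × (K_old/K_new)² = 669 × (1/0.5)²
= 669 × 4.000 = 2680 kip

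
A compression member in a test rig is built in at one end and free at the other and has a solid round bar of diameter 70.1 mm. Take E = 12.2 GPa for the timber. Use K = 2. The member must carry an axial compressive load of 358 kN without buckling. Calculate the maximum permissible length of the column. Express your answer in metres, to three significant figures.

L_max ≈ 0.316 m

I = πd⁴/64 = π×70.1⁴/64 = 1.185×10^6 mm⁴
I = 1.185×10^-6 m⁴
At the buckling limit P_cr = P = 3.580×10^5 N
From P_cr = π²EI/(K·L)²:  L = (1/K)·√(π²EI/P_cr) = (1/2)·√(π²×1.22×10^10×1.185×10^-6/3.580×10^5)
L = 0.316 m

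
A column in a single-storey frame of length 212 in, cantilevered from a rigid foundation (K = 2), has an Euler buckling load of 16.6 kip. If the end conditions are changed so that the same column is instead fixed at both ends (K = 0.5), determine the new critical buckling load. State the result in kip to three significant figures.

P_cr ∝ 1/K², so P_cr,new = P_cr,old × (K_old/K_new)² = 16.6 × (2/0.5)²
= 16.6 × 16.00 = 266 kip

P_cr ≈ 266 kip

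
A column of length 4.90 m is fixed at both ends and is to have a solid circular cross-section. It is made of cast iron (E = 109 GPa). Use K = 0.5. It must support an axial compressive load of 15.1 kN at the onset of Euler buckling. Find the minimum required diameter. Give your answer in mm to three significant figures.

L_e = K·L = 0.5 × 4.90 = 2.450 m
Required I = P_cr·L_e²/(π²E) = 1.510×10^4 × 2.450² / (π² × 1.09×10^11) = 8.425×10^-8 m⁴
I_req = 8.425×10^4 mm⁴
Solid circle: I = πd⁴/64  ⇒  d = (64I/π)^(1/4) = (64×8.425×10^4/π)^(1/4) = 36.2 mm

d ≈ 36.2 mm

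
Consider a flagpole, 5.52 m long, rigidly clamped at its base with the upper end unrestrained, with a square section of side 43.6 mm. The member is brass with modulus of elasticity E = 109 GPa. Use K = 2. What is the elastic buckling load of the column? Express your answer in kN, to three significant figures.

P_cr ≈ 2.66 kN

I = a⁴/12 = 43.6⁴/12 = 3.011×10^5 mm⁴
I = 3.011×10^5 mm⁴ = 3.011×10^-7 m⁴
Effective length L_e = K·L = 2 × 5.52 = 11.04 m
P_cr = π²EI / L_e² = π² × 109×10⁹ × 3.011×10^-7 / 11.04² = 2.658×10^3 N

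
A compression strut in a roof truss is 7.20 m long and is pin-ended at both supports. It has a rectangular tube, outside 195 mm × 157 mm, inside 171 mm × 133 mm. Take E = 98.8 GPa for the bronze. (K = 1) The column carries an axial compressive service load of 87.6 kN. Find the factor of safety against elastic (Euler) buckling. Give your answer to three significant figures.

Weak-axis I_min = (h_o·b_o³ − h_i·b_i³)/12 with b_o = 157, b_i = 133.0 mm (shorter outer/inner sides).
I_min = (195×157³ − 171.0×133.0³)/12 = 2.936×10^7 mm⁴
I = 2.936×10^7 mm⁴ = 2.936×10^-5 m⁴
Effective length L_e = K·L = 1 × 7.20 = 7.200 m
P_cr = π²EI / L_e² = π² × 98.8×10⁹ × 2.936×10^-5 / 7.200² = 5.523×10^5 N
Factor of safety n = P_cr / P = 552.28 / 87.6 = 6.30

n ≈ 6.30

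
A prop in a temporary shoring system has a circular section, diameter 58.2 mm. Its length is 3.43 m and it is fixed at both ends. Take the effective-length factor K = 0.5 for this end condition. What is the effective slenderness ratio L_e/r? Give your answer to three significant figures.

I = πd⁴/64 = π×58.2⁴/64 = 5.632×10^5 mm⁴
A = 2.660×10^3 mm²;  r_min = √(I/A) = √(5.632×10^5/2.660×10^3) = 14.55 mm
L_e = K·L = 0.5 × 3.43 m = 1.715 m = 1715.0 mm
λ = L_e / r_min = 1715.0 / 14.55 = 118

λ ≈ 118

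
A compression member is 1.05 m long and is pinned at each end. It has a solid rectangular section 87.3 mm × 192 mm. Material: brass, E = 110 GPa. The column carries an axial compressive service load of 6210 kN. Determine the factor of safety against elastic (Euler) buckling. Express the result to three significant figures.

n ≈ 1.69

Buckling occurs about the weak axis: I_min = h·b³/12 with b = 87.3 mm (the shorter side).
I_min = 192×87.3³/12 = 1.065×10^7 mm⁴
I = 1.065×10^7 mm⁴ = 1.065×10^-5 m⁴
Effective length L_e = K·L = 1 × 1.05 = 1.050 m
P_cr = π²EI / L_e² = π² × 110×10⁹ × 1.065×10^-5 / 1.050² = 1.048×10^7 N
Factor of safety n = P_cr / P = 10483 / 6210 = 1.69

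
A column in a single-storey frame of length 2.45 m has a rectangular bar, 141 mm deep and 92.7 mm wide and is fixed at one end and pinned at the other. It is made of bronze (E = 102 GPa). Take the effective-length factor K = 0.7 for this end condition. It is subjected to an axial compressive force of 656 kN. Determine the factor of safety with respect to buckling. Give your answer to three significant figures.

n ≈ 4.88

Buckling occurs about the weak axis: I_min = h·b³/12 with b = 92.7 mm (the shorter side).
I_min = 141×92.7³/12 = 9.360×10^6 mm⁴
I = 9.360×10^6 mm⁴ = 9.360×10^-6 m⁴
Effective length L_e = K·L = 0.7 × 2.45 = 1.715 m
P_cr = π²EI / L_e² = π² × 102×10⁹ × 9.360×10^-6 / 1.715² = 3.204×10^6 N
Factor of safety n = P_cr / P = 3203.7 / 656 = 4.88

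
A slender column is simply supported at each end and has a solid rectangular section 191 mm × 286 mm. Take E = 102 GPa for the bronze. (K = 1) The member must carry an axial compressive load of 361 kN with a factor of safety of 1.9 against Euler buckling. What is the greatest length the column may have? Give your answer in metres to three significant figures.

Buckling occurs about the weak axis: I_min = h·b³/12 with b = 191 mm (the shorter side).
I_min = 286×191³/12 = 1.661×10^8 mm⁴
I = 1.661×10^-4 m⁴
Required critical load P_cr = n·P = 1.9 × 361 = 685.9 kN = 6.859×10^5 N
From P_cr = π²EI/(K·L)²:  L = (1/K)·√(π²EI/P_cr) = (1/1)·√(π²×1.02×10^11×1.661×10^-4/6.859×10^5)
L = 15.6 m

L_max ≈ 15.6 m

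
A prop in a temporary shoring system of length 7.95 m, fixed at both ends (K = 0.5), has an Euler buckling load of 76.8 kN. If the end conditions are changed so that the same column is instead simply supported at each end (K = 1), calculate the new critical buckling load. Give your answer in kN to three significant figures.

P_cr ∝ 1/K², so P_cr,new = P_cr,old × (K_old/K_new)² = 76.8 × (0.5/1)²
= 76.8 × 0.2500 = 19.2 kN

P_cr ≈ 19.2 kN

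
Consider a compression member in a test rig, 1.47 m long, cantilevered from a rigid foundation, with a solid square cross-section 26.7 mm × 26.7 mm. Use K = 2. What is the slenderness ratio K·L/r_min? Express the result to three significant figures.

λ ≈ 381

For a square r = a/√12 = 26.7/√12 = 7.708 mm
L_e = K·L = 2 × 1.47 m = 2.940 m = 2940.0 mm
λ = L_e / r_min = 2940.0 / 7.708 = 381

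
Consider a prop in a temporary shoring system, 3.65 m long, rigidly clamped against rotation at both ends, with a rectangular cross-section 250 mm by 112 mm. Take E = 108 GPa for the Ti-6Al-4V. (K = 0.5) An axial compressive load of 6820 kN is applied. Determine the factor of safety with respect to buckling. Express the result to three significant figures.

Buckling occurs about the weak axis: I_min = h·b³/12 with b = 112 mm (the shorter side).
I_min = 250×112³/12 = 2.927×10^7 mm⁴
I = 2.927×10^7 mm⁴ = 2.927×10^-5 m⁴
Effective length L_e = K·L = 0.5 × 3.65 = 1.825 m
P_cr = π²EI / L_e² = π² × 108×10⁹ × 2.927×10^-5 / 1.825² = 9.367×10^6 N
Factor of safety n = P_cr / P = 9367.2 / 6820 = 1.37

n ≈ 1.37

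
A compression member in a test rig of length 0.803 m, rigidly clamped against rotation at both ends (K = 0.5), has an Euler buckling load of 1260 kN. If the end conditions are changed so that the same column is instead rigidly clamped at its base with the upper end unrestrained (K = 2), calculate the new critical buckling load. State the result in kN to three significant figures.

P_cr ≈ 78.8 kN

P_cr ∝ 1/K², so P_cr,new = P_cr,old × (K_old/K_new)² = 1260 × (0.5/2)²
= 1260 × 0.06250 = 78.8 kN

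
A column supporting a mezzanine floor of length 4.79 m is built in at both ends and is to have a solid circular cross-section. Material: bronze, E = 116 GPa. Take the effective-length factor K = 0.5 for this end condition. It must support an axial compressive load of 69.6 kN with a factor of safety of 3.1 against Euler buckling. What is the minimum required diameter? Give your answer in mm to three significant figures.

d ≈ 68.5 mm

Required P_cr = n·P = 3.1 × 69.6 = 215.8 kN
L_e = K·L = 0.5 × 4.79 = 2.395 m
Required I = P_cr·L_e²/(π²E) = 2.158×10^5 × 2.395² / (π² × 1.16×10^11) = 1.081×10^-6 m⁴
I_req = 1.081×10^6 mm⁴
Solid circle: I = πd⁴/64  ⇒  d = (64I/π)^(1/4) = (64×1.081×10^6/π)^(1/4) = 68.5 mm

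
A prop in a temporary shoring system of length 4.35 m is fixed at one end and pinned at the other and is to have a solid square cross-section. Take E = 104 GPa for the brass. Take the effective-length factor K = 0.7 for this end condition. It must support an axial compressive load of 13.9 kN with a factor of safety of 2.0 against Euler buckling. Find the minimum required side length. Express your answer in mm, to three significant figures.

Required P_cr = n·P = 2.0 × 13.9 = 27.80 kN
L_e = K·L = 0.7 × 4.35 = 3.045 m
Required I = P_cr·L_e²/(π²E) = 2.780×10^4 × 3.045² / (π² × 1.04×10^11) = 2.511×10^-7 m⁴
I_req = 2.511×10^5 mm⁴
Solid square: I = a⁴/12  ⇒  a = (12I)^(1/4) = (12×2.511×10^5)^(1/4) = 41.7 mm

a ≈ 41.7 mm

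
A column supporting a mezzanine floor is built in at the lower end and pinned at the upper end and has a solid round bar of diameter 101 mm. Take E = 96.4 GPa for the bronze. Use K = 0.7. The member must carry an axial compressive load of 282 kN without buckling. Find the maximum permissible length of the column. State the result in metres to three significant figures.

I = πd⁴/64 = π×101⁴/64 = 5.108×10^6 mm⁴
I = 5.108×10^-6 m⁴
At the buckling limit P_cr = P = 2.820×10^5 N
From P_cr = π²EI/(K·L)²:  L = (1/K)·√(π²EI/P_cr) = (1/0.7)·√(π²×9.64×10^10×5.108×10^-6/2.820×10^5)
L = 5.93 m

L_max ≈ 5.93 m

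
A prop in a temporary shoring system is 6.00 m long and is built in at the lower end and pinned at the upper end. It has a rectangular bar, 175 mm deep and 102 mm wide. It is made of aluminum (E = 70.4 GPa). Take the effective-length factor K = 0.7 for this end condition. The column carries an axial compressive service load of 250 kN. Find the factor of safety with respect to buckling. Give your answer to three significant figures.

Buckling occurs about the weak axis: I_min = h·b³/12 with b = 102 mm (the shorter side).
I_min = 175×102³/12 = 1.548×10^7 mm⁴
I = 1.548×10^7 mm⁴ = 1.548×10^-5 m⁴
Effective length L_e = K·L = 0.7 × 6.00 = 4.200 m
P_cr = π²EI / L_e² = π² × 70.4×10⁹ × 1.548×10^-5 / 4.200² = 6.096×10^5 N
Factor of safety n = P_cr / P = 609.58 / 250 = 2.44

n ≈ 2.44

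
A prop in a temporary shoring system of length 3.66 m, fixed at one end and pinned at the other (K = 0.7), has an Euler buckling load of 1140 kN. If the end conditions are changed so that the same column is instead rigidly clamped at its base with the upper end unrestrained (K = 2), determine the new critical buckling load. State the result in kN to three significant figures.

P_cr ∝ 1/K², so P_cr,new = P_cr,old × (K_old/K_new)² = 1140 × (0.7/2)²
= 1140 × 0.1225 = 140 kN

P_cr ≈ 140 kN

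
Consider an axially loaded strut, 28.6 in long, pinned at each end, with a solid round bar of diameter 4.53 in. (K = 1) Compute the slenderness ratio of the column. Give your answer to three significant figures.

λ ≈ 25.3

For a solid circle r = d/4 = 4.53/4 = 1.132 in
L_e = K·L = 1 × 28.6 = 28.60 in
λ = L_e / r_min = 28.600 / 1.132 = 25.3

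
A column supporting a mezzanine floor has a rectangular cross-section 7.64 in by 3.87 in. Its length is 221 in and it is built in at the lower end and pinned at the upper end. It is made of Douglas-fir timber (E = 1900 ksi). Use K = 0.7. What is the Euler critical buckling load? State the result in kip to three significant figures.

Buckling occurs about the weak axis: I_min = h·b³/12 with b = 3.87 in (the shorter side).
I_min = 7.64×3.87³/12 = 36.90 in⁴
Effective length L_e = K·L = 0.7 × 221 = 154.7 in
P_cr = π²EI / L_e² = π² × 1900×10³ × 36.90 / 154.7² = 2.891×10^4 lb

P_cr ≈ 28.9 kip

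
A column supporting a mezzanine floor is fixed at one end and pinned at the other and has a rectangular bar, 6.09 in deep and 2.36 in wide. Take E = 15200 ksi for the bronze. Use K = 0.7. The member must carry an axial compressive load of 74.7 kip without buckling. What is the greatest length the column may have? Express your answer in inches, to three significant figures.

L_max ≈ 165 in

Buckling occurs about the weak axis: I_min = h·b³/12 with b = 2.36 in (the shorter side).
I_min = 6.09×2.36³/12 = 6.671 in⁴
At the buckling limit P_cr = P = 7.470×10^4 lb
From P_cr = π²EI/(K·L)²:  L = (1/K)·√(π²EI/P_cr) = (1/0.7)·√(π²×1.52×10^7×6.671/7.470×10^4)
L = 165 in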